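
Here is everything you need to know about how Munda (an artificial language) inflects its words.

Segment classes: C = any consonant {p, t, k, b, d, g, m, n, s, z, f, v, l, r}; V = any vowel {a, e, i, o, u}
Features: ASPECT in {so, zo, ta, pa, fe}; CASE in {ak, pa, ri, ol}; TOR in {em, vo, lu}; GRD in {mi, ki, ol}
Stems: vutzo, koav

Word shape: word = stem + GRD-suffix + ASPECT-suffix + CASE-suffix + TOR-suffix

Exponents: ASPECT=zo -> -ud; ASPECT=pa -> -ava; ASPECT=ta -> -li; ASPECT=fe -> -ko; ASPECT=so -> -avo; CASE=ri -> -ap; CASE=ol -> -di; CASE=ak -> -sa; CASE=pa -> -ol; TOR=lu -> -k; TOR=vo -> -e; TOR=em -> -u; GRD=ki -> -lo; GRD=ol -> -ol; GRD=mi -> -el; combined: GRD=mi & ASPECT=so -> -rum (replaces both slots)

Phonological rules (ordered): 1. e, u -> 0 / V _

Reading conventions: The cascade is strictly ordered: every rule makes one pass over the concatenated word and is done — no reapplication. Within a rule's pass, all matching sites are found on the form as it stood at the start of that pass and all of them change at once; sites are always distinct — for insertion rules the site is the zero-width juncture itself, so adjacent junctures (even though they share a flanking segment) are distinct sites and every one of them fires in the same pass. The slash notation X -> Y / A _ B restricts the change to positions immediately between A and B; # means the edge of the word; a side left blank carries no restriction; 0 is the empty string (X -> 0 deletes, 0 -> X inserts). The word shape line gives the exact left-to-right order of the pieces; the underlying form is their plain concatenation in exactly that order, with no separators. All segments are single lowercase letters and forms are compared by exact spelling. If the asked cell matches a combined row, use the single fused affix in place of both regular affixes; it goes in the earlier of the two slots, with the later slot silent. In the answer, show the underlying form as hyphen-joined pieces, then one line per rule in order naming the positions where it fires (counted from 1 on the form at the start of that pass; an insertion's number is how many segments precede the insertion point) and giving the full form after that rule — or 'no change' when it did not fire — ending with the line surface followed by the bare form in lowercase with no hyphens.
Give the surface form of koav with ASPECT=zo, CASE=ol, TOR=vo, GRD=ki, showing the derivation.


underlying: koav-lo-ud-di-e
1. e, u -> 0 / V _: fires at position(s) 7, 11: koavloddi
surface: koavloddi


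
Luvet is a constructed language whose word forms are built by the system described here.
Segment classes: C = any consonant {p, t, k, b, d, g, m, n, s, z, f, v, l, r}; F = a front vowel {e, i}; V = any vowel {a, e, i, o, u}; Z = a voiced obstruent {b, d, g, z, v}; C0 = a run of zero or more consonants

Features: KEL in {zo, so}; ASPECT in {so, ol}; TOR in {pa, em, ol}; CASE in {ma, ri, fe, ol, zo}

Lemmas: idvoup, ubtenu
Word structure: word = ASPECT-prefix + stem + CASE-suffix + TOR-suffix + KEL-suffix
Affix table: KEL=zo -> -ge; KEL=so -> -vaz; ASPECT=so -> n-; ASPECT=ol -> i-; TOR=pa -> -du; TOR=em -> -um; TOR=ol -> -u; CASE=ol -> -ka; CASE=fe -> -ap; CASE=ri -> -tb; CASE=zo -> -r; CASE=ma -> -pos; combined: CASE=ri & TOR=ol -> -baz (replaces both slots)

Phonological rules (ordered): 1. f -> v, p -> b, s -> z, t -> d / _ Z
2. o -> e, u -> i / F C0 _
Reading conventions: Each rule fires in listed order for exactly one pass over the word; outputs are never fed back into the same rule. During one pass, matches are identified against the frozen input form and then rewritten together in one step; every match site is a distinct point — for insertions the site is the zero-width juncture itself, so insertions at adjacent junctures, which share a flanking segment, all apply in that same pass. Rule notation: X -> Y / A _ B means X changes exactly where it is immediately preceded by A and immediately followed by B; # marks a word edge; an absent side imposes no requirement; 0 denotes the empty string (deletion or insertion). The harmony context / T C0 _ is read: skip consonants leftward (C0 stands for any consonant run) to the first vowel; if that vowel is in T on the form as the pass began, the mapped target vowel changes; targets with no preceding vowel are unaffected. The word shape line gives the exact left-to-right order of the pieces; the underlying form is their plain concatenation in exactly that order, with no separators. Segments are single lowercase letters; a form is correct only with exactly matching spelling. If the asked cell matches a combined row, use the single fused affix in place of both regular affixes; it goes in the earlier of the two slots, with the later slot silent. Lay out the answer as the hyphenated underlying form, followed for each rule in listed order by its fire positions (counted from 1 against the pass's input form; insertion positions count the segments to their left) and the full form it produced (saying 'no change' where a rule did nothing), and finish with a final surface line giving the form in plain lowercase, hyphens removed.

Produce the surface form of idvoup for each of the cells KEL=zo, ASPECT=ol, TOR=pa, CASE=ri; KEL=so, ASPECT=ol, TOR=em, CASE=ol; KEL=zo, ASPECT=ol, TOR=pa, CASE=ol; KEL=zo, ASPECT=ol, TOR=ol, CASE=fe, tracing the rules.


cell KEL=zo, ASPECT=ol, TOR=pa, CASE=ri:
underlying: i-idvoup-tb-du-ge
1. f -> v, p -> b, s -> z, t -> d / _ Z: fires at position(s) 8: iidvoupdbduge
2. o -> e, u -> i / F C0 _: fires at position(s) 5: iidveupdbduge
surface: iidveupdbduge

cell KEL=so, ASPECT=ol, TOR=em, CASE=ol:
underlying: i-idvoup-ka-um-vaz
1. f -> v, p -> b, s -> z, t -> d / _ Z: no change
2. o -> e, u -> i / F C0 _: fires at position(s) 5: iidveupkaumvaz
surface: iidveupkaumvaz

cell KEL=zo, ASPECT=ol, TOR=pa, CASE=ol:
underlying: i-idvoup-ka-du-ge
1. f -> v, p -> b, s -> z, t -> d / _ Z: no change
2. o -> e, u -> i / F C0 _: fires at position(s) 5: iidveupkaduge
surface: iidveupkaduge

cell KEL=zo, ASPECT=ol, TOR=ol, CASE=fe:
underlying: i-idvoup-ap-u-ge
1. f -> v, p -> b, s -> z, t -> d / _ Z: no change
2. o -> e, u -> i / F C0 _: fires at position(s) 5: iidveupapuge
surface: iidveupapuge


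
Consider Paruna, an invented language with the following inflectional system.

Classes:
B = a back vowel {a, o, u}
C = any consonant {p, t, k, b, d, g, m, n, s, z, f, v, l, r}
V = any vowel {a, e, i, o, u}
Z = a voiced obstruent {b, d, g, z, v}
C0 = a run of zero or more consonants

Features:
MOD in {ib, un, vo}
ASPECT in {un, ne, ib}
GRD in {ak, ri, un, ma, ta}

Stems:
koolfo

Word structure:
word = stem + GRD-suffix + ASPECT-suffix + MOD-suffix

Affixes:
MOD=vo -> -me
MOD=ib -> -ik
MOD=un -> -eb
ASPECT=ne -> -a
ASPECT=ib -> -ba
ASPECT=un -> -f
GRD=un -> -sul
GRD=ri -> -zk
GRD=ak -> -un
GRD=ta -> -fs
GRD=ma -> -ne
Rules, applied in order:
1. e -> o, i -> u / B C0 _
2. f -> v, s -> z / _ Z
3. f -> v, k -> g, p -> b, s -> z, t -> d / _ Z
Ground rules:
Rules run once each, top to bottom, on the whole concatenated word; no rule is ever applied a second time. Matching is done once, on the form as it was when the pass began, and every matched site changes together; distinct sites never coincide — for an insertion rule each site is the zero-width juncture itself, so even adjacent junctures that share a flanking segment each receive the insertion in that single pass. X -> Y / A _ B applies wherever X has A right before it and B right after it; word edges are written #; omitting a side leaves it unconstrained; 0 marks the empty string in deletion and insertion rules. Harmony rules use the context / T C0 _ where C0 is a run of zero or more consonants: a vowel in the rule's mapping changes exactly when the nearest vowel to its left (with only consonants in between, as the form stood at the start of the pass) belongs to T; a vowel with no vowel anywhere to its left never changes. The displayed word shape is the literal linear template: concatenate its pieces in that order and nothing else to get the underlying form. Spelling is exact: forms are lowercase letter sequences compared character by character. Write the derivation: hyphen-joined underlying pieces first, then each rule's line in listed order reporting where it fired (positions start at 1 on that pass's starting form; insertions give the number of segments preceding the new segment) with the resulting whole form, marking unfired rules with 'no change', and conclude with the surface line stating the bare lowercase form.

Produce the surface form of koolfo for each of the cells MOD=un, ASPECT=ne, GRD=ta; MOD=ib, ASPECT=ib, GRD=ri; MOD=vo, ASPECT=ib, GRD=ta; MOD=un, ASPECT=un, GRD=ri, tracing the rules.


cell MOD=un, ASPECT=ne, GRD=ta:
underlying: koolfo-fs-a-eb
1. e -> o, i -> u / B C0 _: fires at position(s) 10: koolfofsaob
2. f -> v, s -> z / _ Z: no change
3. f -> v, k -> g, p -> b, s -> z, t -> d / _ Z: no change
surface: koolfofsaob

cell MOD=ib, ASPECT=ib, GRD=ri:
underlying: koolfo-zk-ba-ik
1. e -> o, i -> u / B C0 _: fires at position(s) 11: koolfozkbauk
2. f -> v, s -> z / _ Z: no change
3. f -> v, k -> g, p -> b, s -> z, t -> d / _ Z: fires at position(s) 8: koolfozgbauk
surface: koolfozgbauk

cell MOD=vo, ASPECT=ib, GRD=ta:
underlying: koolfo-fs-ba-me
1. e -> o, i -> u / B C0 _: fires at position(s) 12: koolfofsbamo
2. f -> v, s -> z / _ Z: fires at position(s) 8: koolfofzbamo
3. f -> v, k -> g, p -> b, s -> z, t -> d / _ Z: fires at position(s) 7: koolfovzbamo
surface: koolfovzbamo

cell MOD=un, ASPECT=un, GRD=ri:
underlying: koolfo-zk-f-eb
1. e -> o, i -> u / B C0 _: fires at position(s) 10: koolfozkfob
2. f -> v, s -> z / _ Z: no change
3. f -> v, k -> g, p -> b, s -> z, t -> d / _ Z: no change
surface: koolfozkfob


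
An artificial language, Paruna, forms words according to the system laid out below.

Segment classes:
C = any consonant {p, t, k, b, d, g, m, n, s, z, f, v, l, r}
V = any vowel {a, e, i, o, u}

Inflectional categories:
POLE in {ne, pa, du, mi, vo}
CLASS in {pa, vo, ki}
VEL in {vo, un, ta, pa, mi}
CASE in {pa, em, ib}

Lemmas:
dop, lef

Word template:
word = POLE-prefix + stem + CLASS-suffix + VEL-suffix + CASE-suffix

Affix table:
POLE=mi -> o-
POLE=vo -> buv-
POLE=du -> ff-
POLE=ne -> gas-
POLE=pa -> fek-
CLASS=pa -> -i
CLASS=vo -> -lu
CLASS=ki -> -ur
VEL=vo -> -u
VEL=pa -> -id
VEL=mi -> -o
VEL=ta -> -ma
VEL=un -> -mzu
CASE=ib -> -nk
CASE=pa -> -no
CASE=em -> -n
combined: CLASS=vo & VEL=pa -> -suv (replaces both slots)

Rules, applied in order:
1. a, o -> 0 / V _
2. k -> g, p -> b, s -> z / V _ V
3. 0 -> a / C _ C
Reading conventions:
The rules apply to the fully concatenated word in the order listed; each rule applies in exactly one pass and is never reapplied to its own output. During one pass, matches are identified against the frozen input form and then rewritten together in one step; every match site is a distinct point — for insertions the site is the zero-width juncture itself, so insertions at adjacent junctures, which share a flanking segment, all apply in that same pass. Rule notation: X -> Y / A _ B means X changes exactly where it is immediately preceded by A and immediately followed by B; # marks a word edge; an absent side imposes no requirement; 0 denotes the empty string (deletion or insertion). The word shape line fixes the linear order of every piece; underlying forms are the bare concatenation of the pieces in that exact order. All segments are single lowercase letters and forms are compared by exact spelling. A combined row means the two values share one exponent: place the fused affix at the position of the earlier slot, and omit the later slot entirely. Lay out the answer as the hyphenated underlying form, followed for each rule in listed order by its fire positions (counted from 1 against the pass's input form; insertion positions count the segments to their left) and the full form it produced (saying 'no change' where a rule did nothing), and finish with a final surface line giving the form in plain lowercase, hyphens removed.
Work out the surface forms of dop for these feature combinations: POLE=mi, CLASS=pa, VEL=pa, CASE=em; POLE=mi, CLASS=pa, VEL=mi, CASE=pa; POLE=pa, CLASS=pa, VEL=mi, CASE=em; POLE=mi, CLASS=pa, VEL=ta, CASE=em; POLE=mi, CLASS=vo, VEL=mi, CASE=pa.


cell POLE=mi, CLASS=pa, VEL=pa, CASE=em:
underlying: o-dop-i-id-n
1. a, o -> 0 / V _: no change
2. k -> g, p -> b, s -> z / V _ V: fires at position(s) 4: odobiidn
3. 0 -> a / C _ C: inserts after position(s) 7: odobiidan
surface: odobiidan

cell POLE=mi, CLASS=pa, VEL=mi, CASE=pa:
underlying: o-dop-i-o-no
1. a, o -> 0 / V _: fires at position(s) 6: odopino
2. k -> g, p -> b, s -> z / V _ V: fires at position(s) 4: odobino
3. 0 -> a / C _ C: no change
surface: odobino

cell POLE=pa, CLASS=pa, VEL=mi, CASE=em:
underlying: fek-dop-i-o-n
1. a, o -> 0 / V _: fires at position(s) 8: fekdopin
2. k -> g, p -> b, s -> z / V _ V: fires at position(s) 6: fekdobin
3. 0 -> a / C _ C: inserts after position(s) 3: fekadobin
surface: fekadobin

cell POLE=mi, CLASS=pa, VEL=ta, CASE=em:
underlying: o-dop-i-ma-n
1. a, o -> 0 / V _: no change
2. k -> g, p -> b, s -> z / V _ V: fires at position(s) 4: odobiman
3. 0 -> a / C _ C: no change
surface: odobiman

cell POLE=mi, CLASS=vo, VEL=mi, CASE=pa:
underlying: o-dop-lu-o-no
1. a, o -> 0 / V _: fires at position(s) 7: odopluno
2. k -> g, p -> b, s -> z / V _ V: no change
3. 0 -> a / C _ C: inserts after position(s) 4: odopaluno
surface: odopaluno


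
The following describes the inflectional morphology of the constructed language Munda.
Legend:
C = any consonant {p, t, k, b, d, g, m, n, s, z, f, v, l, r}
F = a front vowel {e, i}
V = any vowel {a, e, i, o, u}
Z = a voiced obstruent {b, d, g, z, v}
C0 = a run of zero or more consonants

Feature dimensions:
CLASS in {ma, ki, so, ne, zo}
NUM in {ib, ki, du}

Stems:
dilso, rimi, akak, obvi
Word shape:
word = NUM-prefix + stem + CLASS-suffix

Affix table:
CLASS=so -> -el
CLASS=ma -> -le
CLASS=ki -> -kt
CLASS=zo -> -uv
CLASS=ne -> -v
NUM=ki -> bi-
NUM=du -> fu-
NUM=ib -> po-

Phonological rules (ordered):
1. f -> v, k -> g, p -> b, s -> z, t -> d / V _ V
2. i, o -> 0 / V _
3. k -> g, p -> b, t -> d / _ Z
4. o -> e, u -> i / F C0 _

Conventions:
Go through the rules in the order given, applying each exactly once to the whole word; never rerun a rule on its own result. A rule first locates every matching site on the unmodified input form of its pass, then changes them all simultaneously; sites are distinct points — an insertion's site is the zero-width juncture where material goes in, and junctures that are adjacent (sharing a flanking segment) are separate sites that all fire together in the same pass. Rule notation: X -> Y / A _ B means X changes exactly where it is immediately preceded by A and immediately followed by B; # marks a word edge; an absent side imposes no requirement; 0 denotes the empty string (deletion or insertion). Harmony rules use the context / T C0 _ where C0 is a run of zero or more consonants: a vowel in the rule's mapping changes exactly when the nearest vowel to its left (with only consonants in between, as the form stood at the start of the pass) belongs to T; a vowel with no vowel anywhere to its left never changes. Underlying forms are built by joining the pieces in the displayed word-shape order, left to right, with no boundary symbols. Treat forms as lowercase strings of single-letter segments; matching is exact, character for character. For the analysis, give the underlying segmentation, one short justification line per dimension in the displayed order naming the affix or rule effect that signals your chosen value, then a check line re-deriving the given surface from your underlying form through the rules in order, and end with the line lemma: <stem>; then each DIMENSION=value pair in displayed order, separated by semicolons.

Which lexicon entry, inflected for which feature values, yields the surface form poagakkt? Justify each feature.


underlying: po-akak-kt
CLASS=ki - signalled by the affix -kt
NUM=ib - signalled by the affix po-
check: poakakkt -> poagakkt -> poagakkt -> poagakkt -> poagakkt
lemma: akak; CLASS=ki; NUM=ib


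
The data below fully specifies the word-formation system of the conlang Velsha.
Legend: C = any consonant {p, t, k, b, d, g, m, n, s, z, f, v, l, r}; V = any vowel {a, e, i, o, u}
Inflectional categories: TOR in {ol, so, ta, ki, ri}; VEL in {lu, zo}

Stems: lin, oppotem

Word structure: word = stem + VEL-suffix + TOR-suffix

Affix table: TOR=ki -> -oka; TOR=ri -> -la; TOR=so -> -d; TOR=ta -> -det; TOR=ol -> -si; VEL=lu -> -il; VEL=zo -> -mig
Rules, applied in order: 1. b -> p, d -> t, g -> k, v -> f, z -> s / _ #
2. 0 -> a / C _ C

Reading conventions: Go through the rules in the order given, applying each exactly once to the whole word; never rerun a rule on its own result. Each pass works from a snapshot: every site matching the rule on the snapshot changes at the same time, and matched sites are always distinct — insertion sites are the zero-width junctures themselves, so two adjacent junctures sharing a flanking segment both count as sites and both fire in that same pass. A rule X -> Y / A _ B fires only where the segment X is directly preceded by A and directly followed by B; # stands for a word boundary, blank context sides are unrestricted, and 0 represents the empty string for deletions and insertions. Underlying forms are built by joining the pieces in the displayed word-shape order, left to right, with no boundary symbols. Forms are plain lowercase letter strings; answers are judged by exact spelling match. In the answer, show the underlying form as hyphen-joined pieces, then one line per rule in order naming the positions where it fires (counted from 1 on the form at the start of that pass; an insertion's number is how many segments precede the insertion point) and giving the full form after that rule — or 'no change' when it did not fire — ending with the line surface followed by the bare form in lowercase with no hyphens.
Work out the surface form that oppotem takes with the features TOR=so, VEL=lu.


underlying: oppotem-il-d
1. b -> p, d -> t, g -> k, v -> f, z -> s / _ #: fires at position(s) 10: oppotemilt
2. 0 -> a / C _ C: inserts after position(s) 2, 9: opapotemilat
surface: opapotemilat


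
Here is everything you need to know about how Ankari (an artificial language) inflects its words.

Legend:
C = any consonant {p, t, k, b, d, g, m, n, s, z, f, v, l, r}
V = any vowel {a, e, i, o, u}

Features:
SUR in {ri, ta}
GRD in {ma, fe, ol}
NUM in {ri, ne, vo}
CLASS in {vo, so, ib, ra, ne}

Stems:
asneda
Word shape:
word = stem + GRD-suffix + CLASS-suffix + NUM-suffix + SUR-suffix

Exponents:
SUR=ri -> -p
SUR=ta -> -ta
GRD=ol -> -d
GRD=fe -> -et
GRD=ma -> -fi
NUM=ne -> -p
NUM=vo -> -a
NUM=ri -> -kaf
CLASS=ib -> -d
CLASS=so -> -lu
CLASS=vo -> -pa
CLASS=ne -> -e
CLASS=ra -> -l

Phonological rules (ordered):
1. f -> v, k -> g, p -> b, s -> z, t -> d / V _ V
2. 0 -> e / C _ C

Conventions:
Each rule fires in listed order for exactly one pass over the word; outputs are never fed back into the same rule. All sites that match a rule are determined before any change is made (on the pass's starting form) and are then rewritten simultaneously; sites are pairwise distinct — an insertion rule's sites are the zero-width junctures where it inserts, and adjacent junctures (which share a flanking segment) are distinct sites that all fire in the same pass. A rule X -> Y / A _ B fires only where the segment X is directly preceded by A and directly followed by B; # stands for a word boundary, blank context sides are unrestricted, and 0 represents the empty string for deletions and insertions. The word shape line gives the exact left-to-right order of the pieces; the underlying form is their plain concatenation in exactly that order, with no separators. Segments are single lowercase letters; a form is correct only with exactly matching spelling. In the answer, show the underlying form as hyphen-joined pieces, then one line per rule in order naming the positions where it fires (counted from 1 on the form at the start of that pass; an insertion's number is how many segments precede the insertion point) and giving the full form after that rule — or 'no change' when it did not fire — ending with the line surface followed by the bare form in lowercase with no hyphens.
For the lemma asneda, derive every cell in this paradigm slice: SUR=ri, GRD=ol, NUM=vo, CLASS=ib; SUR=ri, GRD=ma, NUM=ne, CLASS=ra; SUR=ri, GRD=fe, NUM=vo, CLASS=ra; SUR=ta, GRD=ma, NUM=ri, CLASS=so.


cell SUR=ri, GRD=ol, NUM=vo, CLASS=ib:
underlying: asneda-d-d-a-p
1. f -> v, k -> g, p -> b, s -> z, t -> d / V _ V: no change
2. 0 -> e / C _ C: inserts after position(s) 2, 7: asenedadedap
surface: asenedadedap

cell SUR=ri, GRD=ma, NUM=ne, CLASS=ra:
underlying: asneda-fi-l-p-p
1. f -> v, k -> g, p -> b, s -> z, t -> d / V _ V: fires at position(s) 7: asnedavilpp
2. 0 -> e / C _ C: inserts after position(s) 2, 9, 10: asenedavilepep
surface: asenedavilepep

cell SUR=ri, GRD=fe, NUM=vo, CLASS=ra:
underlying: asneda-et-l-a-p
1. f -> v, k -> g, p -> b, s -> z, t -> d / V _ V: no change
2. 0 -> e / C _ C: inserts after position(s) 2, 8: asenedaetelap
surface: asenedaetelap

cell SUR=ta, GRD=ma, NUM=ri, CLASS=so:
underlying: asneda-fi-lu-kaf-ta
1. f -> v, k -> g, p -> b, s -> z, t -> d / V _ V: fires at position(s) 7, 11: asnedavilugafta
2. 0 -> e / C _ C: inserts after position(s) 2, 13: asenedavilugafeta
surface: asenedavilugafeta


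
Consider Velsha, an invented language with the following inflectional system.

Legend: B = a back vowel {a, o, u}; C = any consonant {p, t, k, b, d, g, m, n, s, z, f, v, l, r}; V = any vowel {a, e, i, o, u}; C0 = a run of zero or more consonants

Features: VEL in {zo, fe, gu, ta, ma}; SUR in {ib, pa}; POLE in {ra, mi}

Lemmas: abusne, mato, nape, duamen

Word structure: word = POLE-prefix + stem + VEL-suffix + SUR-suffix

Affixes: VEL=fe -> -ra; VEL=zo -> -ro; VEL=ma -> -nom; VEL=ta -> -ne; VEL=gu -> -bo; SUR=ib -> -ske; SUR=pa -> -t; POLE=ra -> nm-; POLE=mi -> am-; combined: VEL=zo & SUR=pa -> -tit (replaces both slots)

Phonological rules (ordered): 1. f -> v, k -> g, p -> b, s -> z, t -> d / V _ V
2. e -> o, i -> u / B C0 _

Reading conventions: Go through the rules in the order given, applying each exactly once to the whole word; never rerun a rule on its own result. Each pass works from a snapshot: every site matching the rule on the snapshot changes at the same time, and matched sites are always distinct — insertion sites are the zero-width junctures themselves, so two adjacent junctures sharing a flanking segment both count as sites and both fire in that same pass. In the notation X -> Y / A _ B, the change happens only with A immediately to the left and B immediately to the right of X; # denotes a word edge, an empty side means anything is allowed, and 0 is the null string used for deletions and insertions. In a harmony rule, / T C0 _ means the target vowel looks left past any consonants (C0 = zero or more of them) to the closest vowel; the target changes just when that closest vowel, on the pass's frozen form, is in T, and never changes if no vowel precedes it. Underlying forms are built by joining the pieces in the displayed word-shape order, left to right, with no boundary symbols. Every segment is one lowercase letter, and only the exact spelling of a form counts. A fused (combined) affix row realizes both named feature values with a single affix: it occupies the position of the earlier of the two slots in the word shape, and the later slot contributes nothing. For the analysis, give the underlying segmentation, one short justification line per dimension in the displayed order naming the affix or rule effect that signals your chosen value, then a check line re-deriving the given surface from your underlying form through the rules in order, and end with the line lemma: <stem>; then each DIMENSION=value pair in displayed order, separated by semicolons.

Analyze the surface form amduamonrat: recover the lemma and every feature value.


underlying: am-duamen-ra-t
VEL=fe - signalled by the affix -ra
SUR=pa - signalled by the affix -t
POLE=mi - signalled by the affix am-
check: amduamenrat -> amduamenrat -> amduamonrat
lemma: duamen; VEL=fe; SUR=pa; POLE=mi


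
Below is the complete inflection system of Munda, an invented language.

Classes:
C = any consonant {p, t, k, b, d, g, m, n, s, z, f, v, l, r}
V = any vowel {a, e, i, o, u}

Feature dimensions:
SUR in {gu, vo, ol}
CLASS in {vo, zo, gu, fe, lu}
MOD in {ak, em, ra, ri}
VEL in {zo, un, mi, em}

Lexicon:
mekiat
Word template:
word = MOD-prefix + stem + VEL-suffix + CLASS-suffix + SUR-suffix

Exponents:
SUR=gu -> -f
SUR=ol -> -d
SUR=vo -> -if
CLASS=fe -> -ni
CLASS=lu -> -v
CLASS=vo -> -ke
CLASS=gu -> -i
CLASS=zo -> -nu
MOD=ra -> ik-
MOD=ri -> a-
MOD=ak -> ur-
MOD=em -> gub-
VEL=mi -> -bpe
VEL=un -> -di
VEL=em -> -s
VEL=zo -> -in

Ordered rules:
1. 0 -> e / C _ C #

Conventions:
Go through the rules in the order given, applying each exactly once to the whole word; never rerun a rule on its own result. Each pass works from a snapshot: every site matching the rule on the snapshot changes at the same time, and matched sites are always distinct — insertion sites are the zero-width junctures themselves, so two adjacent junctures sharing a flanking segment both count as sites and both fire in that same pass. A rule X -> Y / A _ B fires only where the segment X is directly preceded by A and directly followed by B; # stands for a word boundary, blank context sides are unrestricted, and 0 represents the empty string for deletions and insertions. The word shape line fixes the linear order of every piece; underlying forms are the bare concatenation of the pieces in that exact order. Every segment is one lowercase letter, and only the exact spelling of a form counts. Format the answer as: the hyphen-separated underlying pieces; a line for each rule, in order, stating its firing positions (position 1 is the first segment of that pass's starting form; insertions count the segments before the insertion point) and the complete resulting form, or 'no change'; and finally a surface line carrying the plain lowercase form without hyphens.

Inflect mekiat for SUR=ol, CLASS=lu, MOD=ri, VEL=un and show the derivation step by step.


underlying: a-mekiat-di-v-d
1. 0 -> e / C _ C #: inserts after position(s) 10: amekiatdived
surface: amekiatdived


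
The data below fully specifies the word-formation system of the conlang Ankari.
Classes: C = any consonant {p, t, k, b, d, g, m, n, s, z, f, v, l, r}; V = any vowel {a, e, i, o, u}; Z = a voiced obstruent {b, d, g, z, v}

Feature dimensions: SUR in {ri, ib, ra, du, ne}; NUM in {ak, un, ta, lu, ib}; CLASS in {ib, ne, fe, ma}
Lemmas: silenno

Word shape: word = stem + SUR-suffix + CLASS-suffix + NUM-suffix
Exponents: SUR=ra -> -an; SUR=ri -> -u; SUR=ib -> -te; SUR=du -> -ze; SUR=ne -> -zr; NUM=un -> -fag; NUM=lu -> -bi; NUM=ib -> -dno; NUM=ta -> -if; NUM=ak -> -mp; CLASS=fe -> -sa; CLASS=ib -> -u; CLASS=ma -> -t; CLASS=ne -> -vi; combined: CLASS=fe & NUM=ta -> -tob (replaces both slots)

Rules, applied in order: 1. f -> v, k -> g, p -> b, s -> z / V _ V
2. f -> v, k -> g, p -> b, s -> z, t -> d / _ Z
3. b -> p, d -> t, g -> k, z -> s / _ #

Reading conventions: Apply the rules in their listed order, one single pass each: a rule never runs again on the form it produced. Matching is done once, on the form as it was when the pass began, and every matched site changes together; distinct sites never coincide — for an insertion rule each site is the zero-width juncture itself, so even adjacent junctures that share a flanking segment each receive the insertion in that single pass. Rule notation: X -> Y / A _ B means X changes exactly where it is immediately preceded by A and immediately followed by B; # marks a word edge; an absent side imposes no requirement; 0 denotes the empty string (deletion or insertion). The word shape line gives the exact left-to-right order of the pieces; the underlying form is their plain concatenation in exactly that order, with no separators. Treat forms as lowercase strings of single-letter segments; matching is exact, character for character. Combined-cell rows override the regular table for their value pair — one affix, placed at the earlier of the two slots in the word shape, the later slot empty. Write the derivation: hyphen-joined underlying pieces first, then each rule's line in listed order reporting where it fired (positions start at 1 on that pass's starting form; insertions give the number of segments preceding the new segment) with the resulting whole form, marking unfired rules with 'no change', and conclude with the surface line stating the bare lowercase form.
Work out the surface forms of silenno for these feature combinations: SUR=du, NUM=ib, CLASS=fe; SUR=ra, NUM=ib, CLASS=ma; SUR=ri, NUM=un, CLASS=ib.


cell SUR=du, NUM=ib, CLASS=fe:
underlying: silenno-ze-sa-dno
1. f -> v, k -> g, p -> b, s -> z / V _ V: fires at position(s) 10: silennozezadno
2. f -> v, k -> g, p -> b, s -> z, t -> d / _ Z: no change
3. b -> p, d -> t, g -> k, z -> s / _ #: no change
surface: silennozezadno

cell SUR=ra, NUM=ib, CLASS=ma:
underlying: silenno-an-t-dno
1. f -> v, k -> g, p -> b, s -> z / V _ V: no change
2. f -> v, k -> g, p -> b, s -> z, t -> d / _ Z: fires at position(s) 10: silennoanddno
3. b -> p, d -> t, g -> k, z -> s / _ #: no change
surface: silennoanddno

cell SUR=ri, NUM=un, CLASS=ib:
underlying: silenno-u-u-fag
1. f -> v, k -> g, p -> b, s -> z / V _ V: fires at position(s) 10: silennouuvag
2. f -> v, k -> g, p -> b, s -> z, t -> d / _ Z: no change
3. b -> p, d -> t, g -> k, z -> s / _ #: fires at position(s) 12: silennouuvak
surface: silennouuvak


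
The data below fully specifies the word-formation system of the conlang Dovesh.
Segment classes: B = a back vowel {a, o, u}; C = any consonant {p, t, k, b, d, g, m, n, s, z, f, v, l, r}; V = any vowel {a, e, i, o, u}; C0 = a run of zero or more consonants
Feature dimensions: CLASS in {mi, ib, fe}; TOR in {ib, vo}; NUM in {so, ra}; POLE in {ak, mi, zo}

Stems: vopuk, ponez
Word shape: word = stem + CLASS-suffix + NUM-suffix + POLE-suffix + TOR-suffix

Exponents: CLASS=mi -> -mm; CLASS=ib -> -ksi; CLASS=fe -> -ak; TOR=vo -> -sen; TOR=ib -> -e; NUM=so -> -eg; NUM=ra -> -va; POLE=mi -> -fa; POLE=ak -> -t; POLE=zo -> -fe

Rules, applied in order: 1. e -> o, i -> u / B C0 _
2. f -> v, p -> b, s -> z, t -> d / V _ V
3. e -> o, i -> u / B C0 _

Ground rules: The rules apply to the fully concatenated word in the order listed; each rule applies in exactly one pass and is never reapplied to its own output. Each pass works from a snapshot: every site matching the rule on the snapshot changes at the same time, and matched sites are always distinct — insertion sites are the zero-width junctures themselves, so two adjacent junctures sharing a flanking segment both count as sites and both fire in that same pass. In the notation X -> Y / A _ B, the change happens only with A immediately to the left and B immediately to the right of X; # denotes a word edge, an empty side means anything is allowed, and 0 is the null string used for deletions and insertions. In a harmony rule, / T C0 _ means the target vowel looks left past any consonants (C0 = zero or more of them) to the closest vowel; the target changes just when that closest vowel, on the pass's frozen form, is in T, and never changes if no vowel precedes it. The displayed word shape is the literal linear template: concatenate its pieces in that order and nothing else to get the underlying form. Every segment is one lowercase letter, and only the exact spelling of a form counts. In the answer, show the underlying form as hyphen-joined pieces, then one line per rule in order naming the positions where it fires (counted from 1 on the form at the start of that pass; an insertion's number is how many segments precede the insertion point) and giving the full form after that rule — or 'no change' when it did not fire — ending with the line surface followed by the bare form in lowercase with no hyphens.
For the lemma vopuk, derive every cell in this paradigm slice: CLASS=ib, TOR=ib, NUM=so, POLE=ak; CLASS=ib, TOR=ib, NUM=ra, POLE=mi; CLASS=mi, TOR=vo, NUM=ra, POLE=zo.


cell CLASS=ib, TOR=ib, NUM=so, POLE=ak:
underlying: vopuk-ksi-eg-t-e
1. e -> o, i -> u / B C0 _: fires at position(s) 8: vopukksuegte
2. f -> v, p -> b, s -> z, t -> d / V _ V: fires at position(s) 3: vobukksuegte
3. e -> o, i -> u / B C0 _: fires at position(s) 9: vobukksuogte
surface: vobukksuogte

cell CLASS=ib, TOR=ib, NUM=ra, POLE=mi:
underlying: vopuk-ksi-va-fa-e
1. e -> o, i -> u / B C0 _: fires at position(s) 8, 13: vopukksuvafao
2. f -> v, p -> b, s -> z, t -> d / V _ V: fires at position(s) 3, 11: vobukksuvavao
3. e -> o, i -> u / B C0 _: no change
surface: vobukksuvavao

cell CLASS=mi, TOR=vo, NUM=ra, POLE=zo:
underlying: vopuk-mm-va-fe-sen
1. e -> o, i -> u / B C0 _: fires at position(s) 11: vopukmmvafosen
2. f -> v, p -> b, s -> z, t -> d / V _ V: fires at position(s) 3, 10, 12: vobukmmvavozen
3. e -> o, i -> u / B C0 _: fires at position(s) 13: vobukmmvavozon
surface: vobukmmvavozon


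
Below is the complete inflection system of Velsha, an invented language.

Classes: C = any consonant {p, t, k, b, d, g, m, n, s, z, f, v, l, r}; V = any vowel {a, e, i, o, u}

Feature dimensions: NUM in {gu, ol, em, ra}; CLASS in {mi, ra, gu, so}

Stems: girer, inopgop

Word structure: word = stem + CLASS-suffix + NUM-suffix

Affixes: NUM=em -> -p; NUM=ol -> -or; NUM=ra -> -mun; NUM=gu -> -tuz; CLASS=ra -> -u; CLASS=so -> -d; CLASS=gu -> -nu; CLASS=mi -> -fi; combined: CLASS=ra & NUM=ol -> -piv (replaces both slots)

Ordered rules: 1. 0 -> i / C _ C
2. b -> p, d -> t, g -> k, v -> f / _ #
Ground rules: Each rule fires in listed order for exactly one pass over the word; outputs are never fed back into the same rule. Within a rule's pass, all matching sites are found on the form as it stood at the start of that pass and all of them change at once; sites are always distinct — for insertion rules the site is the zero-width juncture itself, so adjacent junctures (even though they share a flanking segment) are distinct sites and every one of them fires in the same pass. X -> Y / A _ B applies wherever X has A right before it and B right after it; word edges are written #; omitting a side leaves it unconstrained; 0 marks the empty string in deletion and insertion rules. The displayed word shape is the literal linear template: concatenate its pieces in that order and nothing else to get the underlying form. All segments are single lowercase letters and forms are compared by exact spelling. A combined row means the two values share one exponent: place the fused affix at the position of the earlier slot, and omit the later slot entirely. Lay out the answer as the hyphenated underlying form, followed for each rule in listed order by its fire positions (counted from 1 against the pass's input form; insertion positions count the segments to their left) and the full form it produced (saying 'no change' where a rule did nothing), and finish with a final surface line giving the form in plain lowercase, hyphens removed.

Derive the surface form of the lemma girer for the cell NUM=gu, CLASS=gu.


underlying: girer-nu-tuz
1. 0 -> i / C _ C: inserts after position(s) 5: girerinutuz
2. b -> p, d -> t, g -> k, v -> f / _ #: no change
surface: girerinutuz


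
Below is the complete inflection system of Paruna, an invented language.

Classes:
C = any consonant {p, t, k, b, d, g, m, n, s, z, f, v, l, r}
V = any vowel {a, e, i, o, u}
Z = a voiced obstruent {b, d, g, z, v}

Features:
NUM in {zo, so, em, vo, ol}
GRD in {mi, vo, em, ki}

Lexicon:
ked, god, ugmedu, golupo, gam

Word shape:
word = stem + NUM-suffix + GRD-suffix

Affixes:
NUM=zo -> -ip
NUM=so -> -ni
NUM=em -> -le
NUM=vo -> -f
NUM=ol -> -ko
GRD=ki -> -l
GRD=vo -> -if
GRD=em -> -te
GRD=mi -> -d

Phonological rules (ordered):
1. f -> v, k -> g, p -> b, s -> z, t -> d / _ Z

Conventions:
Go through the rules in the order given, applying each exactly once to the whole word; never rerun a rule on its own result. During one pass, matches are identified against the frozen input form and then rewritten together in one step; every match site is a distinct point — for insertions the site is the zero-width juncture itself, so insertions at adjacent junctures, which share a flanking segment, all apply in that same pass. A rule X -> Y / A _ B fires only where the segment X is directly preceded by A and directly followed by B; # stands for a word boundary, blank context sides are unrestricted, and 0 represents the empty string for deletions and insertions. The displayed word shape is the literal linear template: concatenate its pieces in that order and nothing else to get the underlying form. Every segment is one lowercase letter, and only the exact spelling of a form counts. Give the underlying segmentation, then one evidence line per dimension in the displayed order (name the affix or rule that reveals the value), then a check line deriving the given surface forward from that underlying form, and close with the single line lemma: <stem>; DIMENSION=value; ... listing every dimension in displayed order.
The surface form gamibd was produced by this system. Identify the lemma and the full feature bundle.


underlying: gam-ip-d
NUM=zo - signalled by the affix -ip
GRD=mi - signalled by the affix -d
check: gamipd -> gamibd
lemma: gam; NUM=zo; GRD=mi


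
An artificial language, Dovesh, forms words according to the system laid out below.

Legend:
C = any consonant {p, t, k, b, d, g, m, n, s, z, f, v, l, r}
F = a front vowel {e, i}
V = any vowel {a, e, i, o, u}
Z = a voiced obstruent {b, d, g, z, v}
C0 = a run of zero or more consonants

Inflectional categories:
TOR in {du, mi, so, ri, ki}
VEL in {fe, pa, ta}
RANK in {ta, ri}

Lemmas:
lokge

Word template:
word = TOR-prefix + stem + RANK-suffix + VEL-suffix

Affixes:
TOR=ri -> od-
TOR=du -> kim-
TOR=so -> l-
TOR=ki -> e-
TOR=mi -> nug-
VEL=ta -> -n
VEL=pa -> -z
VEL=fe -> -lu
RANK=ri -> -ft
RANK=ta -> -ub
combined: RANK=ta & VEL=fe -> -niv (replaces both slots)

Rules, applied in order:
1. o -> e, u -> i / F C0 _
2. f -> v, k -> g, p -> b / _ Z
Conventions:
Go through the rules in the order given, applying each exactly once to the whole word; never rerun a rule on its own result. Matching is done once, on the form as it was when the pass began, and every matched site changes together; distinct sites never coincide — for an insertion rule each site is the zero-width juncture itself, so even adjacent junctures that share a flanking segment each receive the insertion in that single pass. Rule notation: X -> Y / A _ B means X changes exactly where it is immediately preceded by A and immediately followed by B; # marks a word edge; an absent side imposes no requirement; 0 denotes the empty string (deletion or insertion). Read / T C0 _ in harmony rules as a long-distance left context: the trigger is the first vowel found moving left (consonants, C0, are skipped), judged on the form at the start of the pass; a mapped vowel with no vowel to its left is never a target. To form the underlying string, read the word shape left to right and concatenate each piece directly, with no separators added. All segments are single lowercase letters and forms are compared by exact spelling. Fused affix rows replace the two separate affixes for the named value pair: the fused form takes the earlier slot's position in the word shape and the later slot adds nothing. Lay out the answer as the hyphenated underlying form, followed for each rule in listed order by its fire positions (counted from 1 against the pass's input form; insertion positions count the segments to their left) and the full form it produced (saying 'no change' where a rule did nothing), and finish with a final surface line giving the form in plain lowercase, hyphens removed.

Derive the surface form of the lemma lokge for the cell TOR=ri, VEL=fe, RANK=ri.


underlying: od-lokge-ft-lu
1. o -> e, u -> i / F C0 _: fires at position(s) 11: odlokgeftli
2. f -> v, k -> g, p -> b / _ Z: fires at position(s) 5: odloggeftli
surface: odloggeftli


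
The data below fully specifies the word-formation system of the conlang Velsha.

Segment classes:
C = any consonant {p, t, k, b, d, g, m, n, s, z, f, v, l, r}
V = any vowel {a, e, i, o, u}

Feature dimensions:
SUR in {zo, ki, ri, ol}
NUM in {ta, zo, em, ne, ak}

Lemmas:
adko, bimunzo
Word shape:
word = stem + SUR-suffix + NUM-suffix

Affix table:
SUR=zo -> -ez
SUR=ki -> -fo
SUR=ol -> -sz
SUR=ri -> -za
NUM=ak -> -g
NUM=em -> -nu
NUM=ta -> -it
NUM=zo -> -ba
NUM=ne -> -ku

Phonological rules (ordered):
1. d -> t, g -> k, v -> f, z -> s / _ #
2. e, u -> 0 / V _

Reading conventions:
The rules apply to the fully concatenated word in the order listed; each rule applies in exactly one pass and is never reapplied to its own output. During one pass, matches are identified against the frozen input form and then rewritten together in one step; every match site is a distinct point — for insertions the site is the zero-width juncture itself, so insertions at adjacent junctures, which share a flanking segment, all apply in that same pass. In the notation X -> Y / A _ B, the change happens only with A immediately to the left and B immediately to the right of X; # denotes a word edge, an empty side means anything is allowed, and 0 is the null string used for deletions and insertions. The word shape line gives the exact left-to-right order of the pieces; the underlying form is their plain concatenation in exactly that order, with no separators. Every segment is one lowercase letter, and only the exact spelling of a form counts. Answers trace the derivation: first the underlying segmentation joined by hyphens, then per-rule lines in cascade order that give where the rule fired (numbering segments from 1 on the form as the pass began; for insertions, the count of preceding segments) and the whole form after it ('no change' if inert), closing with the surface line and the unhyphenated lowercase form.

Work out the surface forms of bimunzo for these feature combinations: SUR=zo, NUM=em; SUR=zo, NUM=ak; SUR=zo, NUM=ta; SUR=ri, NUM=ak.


cell SUR=zo, NUM=em:
underlying: bimunzo-ez-nu
1. d -> t, g -> k, v -> f, z -> s / _ #: no change
2. e, u -> 0 / V _: fires at position(s) 8: bimunzoznu
surface: bimunzoznu

cell SUR=zo, NUM=ak:
underlying: bimunzo-ez-g
1. d -> t, g -> k, v -> f, z -> s / _ #: fires at position(s) 10: bimunzoezk
2. e, u -> 0 / V _: fires at position(s) 8: bimunzozk
surface: bimunzozk

cell SUR=zo, NUM=ta:
underlying: bimunzo-ez-it
1. d -> t, g -> k, v -> f, z -> s / _ #: no change
2. e, u -> 0 / V _: fires at position(s) 8: bimunzozit
surface: bimunzozit

cell SUR=ri, NUM=ak:
underlying: bimunzo-za-g
1. d -> t, g -> k, v -> f, z -> s / _ #: fires at position(s) 10: bimunzozak
2. e, u -> 0 / V _: no change
surface: bimunzozak
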